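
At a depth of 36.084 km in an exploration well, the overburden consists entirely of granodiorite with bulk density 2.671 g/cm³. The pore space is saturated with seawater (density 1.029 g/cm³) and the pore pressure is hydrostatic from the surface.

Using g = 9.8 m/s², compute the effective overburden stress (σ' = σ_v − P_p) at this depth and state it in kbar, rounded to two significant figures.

Overburden (lithostatic) stress σ_v:
granodiorite: 2671 kg/m³ × 9.8 m/s² × 36084 m = 9.445×10^8 Pa = 944.5 MPa
Pore pressure P_p = 1029 kg/m³ × 9.8 m/s² × 36084 m = 3.639×10^8 Pa = 363.9 MPa
Effective stress σ' = σ_v − P_p = 944.5 − 363.9 = 580.65 MPa = 5.8065 kbar

5.8 kbar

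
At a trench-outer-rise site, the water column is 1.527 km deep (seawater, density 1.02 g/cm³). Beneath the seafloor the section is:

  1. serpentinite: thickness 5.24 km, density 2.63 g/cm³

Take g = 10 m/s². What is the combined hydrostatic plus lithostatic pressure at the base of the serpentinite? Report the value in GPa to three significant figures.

seawater: 1020 kg/m³ × 10 m/s² × 1527 m = 1.558×10^7 Pa = 0.01558 GPa
serpentinite: 2630 kg/m³ × 10 m/s² × 5240 m = 1.378×10^8 Pa = 0.1378 GPa
Total = 0.01558 + 0.1378 = 0.15339 GPa

0.153 GPa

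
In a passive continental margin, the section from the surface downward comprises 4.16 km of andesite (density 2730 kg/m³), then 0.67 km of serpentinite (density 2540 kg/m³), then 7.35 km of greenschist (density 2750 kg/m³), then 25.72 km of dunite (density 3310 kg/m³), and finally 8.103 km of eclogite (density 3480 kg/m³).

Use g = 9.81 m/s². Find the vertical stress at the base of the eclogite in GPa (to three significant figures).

1.44 GPa

andesite: 2730 kg/m³ × 9.81 m/s² × 4160 m = 1.114×10^8 Pa = 0.1114 GPa
serpentinite: 2540 kg/m³ × 9.81 m/s² × 670 m = 1.669×10^7 Pa = 0.01669 GPa
greenschist: 2750 kg/m³ × 9.81 m/s² × 7350 m = 1.983×10^8 Pa = 0.1983 GPa
dunite: 3310 kg/m³ × 9.81 m/s² × 25720 m = 8.352×10^8 Pa = 0.8352 GPa
eclogite: 3480 kg/m³ × 9.81 m/s² × 8103 m = 2.766×10^8 Pa = 0.2766 GPa
Total = 0.1114 + 0.01669 + 0.1983 + 0.8352 + 0.2766 = 1.4382 GPa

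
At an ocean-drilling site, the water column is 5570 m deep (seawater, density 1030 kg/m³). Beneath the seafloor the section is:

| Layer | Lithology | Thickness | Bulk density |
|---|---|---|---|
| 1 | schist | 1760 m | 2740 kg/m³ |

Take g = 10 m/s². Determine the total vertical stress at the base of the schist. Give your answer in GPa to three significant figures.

0.106 GPa

seawater: 1030 kg/m³ × 10 m/s² × 5570 m = 5.737×10^7 Pa = 0.05737 GPa
schist: 2740 kg/m³ × 10 m/s² × 1760 m = 4.822×10^7 Pa = 0.04822 GPa
Total = 0.05737 + 0.04822 = 0.10559 GPa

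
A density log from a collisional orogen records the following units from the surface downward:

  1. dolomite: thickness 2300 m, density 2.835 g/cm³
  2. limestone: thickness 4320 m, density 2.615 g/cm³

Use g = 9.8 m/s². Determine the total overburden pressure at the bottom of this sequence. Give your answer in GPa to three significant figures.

0.175 GPa

dolomite: 2835 kg/m³ × 9.8 m/s² × 2300 m = 6.390×10^7 Pa = 0.06390 GPa
limestone: 2615 kg/m³ × 9.8 m/s² × 4320 m = 1.107×10^8 Pa = 0.1107 GPa
Total = 0.06390 + 0.1107 = 0.17461 GPa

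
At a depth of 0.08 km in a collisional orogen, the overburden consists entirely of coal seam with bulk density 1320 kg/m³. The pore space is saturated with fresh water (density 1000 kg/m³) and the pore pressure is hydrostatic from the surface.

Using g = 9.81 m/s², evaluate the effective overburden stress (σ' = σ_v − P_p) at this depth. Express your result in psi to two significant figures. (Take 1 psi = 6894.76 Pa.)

Overburden (lithostatic) stress σ_v:
coal seam: 1320 kg/m³ × 9.81 m/s² × 80 m = 1.036×10^6 Pa = 1.036 MPa
Pore pressure P_p = 1000 kg/m³ × 9.81 m/s² × 80 m = 7.848×10^5 Pa = 0.7848 MPa
Effective stress σ' = σ_v − P_p = 1.036 − 0.7848 = 0.25114 MPa = 36.424 psi

36 psi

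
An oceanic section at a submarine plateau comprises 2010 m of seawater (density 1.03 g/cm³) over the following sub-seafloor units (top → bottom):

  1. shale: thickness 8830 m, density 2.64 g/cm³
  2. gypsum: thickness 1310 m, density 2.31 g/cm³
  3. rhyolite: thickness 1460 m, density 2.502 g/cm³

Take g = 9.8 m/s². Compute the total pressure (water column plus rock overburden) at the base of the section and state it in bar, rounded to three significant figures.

seawater: 1030 kg/m³ × 9.8 m/s² × 2010 m = 2.029×10^7 Pa = 202.9 bar
shale: 2640 kg/m³ × 9.8 m/s² × 8830 m = 2.284×10^8 Pa = 2284 bar
gypsum: 2310 kg/m³ × 9.8 m/s² × 1310 m = 2.966×10^7 Pa = 296.6 bar
rhyolite: 2502 kg/m³ × 9.8 m/s² × 1460 m = 3.580×10^7 Pa = 358.0 bar
Total = 202.9 + 2284 + 296.6 + 358.0 = 3141.9 bar

3140 bar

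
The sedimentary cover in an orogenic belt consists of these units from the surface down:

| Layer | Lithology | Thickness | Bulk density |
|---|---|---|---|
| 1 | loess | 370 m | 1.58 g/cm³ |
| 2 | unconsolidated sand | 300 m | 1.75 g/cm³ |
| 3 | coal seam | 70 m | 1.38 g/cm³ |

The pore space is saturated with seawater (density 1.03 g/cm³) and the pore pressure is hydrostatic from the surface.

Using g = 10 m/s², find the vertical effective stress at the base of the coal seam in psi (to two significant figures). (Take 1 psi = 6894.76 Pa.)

640 psi

Overburden (lithostatic) stress σ_v:
loess: 1580 kg/m³ × 10 m/s² × 370 m = 5.846×10^6 Pa = 5.846 MPa
unconsolidated sand: 1750 kg/m³ × 10 m/s² × 300 m = 5.250×10^6 Pa = 5.250 MPa
coal seam: 1380 kg/m³ × 10 m/s² × 70 m = 9.660×10^5 Pa = 0.9660 MPa
Total = 5.846 + 5.250 + 0.9660 = 12.062 MPa
Pore pressure P_p = 1030 kg/m³ × 10 m/s² × 740 m = 7.622×10^6 Pa = 7.622 MPa
Effective stress σ' = σ_v − P_p = 12.06 − 7.622 = 4.4400 MPa = 643.97 psi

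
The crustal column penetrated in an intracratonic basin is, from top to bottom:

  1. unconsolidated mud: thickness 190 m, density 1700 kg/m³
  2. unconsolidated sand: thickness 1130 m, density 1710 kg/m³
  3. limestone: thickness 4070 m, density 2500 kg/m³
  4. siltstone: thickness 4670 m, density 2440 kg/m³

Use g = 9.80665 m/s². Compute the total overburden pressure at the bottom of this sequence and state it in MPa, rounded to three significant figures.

234 MPa

unconsolidated mud: 1700 kg/m³ × 9.80665 m/s² × 190 m = 3.168×10^6 Pa = 3.168 MPa
unconsolidated sand: 1710 kg/m³ × 9.80665 m/s² × 1130 m = 1.895×10^7 Pa = 18.95 MPa
limestone: 2500 kg/m³ × 9.80665 m/s² × 4070 m = 9.978×10^7 Pa = 99.78 MPa
siltstone: 2440 kg/m³ × 9.80665 m/s² × 4670 m = 1.117×10^8 Pa = 111.7 MPa
Total = 3.168 + 18.95 + 99.78 + 111.7 = 233.64 MPa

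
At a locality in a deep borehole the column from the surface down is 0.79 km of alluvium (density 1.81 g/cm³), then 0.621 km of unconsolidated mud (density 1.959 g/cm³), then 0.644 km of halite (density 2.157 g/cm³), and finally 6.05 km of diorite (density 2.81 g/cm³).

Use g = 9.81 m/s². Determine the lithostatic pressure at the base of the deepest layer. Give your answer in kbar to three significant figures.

2.06 kbar

alluvium: 1810 kg/m³ × 9.81 m/s² × 790 m = 1.403×10^7 Pa = 0.1403 kbar
unconsolidated mud: 1959 kg/m³ × 9.81 m/s² × 621 m = 1.193×10^7 Pa = 0.1193 kbar
halite: 2157 kg/m³ × 9.81 m/s² × 644 m = 1.363×10^7 Pa = 0.1363 kbar
diorite: 2810 kg/m³ × 9.81 m/s² × 6050 m = 1.668×10^8 Pa = 1.668 kbar
Total = 0.1403 + 0.1193 + 0.1363 + 1.668 = 2.0636 kbar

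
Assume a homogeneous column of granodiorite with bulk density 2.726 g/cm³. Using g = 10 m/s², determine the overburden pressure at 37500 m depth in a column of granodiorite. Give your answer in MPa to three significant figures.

granodiorite: 2726 kg/m³ × 10 m/s² × 37500 m = 1.022×10^9 Pa = 1022 MPa

1020 MPa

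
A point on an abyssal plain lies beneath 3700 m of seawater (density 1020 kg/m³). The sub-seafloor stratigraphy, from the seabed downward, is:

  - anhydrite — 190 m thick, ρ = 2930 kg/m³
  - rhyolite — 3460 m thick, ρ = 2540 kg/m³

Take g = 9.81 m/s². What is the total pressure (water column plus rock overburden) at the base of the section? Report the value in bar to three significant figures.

seawater: 1020 kg/m³ × 9.81 m/s² × 3700 m = 3.702×10^7 Pa = 370.2 bar
anhydrite: 2930 kg/m³ × 9.81 m/s² × 190 m = 5.461×10^6 Pa = 54.61 bar
rhyolite: 2540 kg/m³ × 9.81 m/s² × 3460 m = 8.621×10^7 Pa = 862.1 bar
Total = 370.2 + 54.61 + 862.1 = 1287.0 bar

1290 bar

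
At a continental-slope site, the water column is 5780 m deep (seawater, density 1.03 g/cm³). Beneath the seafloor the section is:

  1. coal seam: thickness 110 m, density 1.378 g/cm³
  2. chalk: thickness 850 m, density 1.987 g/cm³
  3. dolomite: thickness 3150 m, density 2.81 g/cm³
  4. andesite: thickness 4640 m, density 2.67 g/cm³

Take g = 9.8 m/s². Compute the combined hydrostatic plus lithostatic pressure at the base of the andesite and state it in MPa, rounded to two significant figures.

seawater: 1030 kg/m³ × 9.8 m/s² × 5780 m = 5.834×10^7 Pa = 58.34 MPa
coal seam: 1378 kg/m³ × 9.8 m/s² × 110 m = 1.485×10^6 Pa = 1.485 MPa
chalk: 1987 kg/m³ × 9.8 m/s² × 850 m = 1.655×10^7 Pa = 16.55 MPa
dolomite: 2810 kg/m³ × 9.8 m/s² × 3150 m = 8.674×10^7 Pa = 86.74 MPa
andesite: 2670 kg/m³ × 9.8 m/s² × 4640 m = 1.214×10^8 Pa = 121.4 MPa
Total = 58.34 + 1.485 + 16.55 + 86.74 + 121.4 = 284.54 MPa

280 MPa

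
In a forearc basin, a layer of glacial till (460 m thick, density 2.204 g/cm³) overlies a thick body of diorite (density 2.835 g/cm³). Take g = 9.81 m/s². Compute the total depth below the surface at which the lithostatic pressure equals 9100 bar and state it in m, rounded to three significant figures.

32800 m

Pressure at base of upper layers: 2204×9.81×460 = 9.946×10^6 Pa = 99.46 bar
Remaining pressure to be supplied by diorite: 9.100×10^8 − 9.946×10^6 = 9.001×10^8 Pa
Additional depth in diorite = 9.001×10^8 Pa / (2835 kg/m³ × 9.81 m/s²) = 32363 m
Total depth = 460 m + 32363 m = 32823 m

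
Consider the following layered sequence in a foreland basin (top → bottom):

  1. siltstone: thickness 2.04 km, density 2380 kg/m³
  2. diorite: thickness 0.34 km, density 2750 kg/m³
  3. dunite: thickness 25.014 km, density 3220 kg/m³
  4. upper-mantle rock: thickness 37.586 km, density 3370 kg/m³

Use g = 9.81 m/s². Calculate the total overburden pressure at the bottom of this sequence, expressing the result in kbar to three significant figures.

siltstone: 2380 kg/m³ × 9.81 m/s² × 2040 m = 4.763×10^7 Pa = 0.4763 kbar
diorite: 2750 kg/m³ × 9.81 m/s² × 340 m = 9.172×10^6 Pa = 0.09172 kbar
dunite: 3220 kg/m³ × 9.81 m/s² × 25014 m = 7.901×10^8 Pa = 7.901 kbar
upper-mantle rock: 3370 kg/m³ × 9.81 m/s² × 37586 m = 1.243×10^9 Pa = 12.43 kbar
Total = 0.4763 + 0.09172 + 7.901 + 12.43 = 20.895 kbar

20.9 kbar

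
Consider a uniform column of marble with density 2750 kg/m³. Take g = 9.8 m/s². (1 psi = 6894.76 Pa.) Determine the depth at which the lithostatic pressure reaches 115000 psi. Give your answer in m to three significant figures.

29400 m

h = P/(ρg) = 115000 psi / (2750 kg/m³ × 9.8 m/s²) = 7.929×10^8 Pa / 26950 Pa/m = 29421 m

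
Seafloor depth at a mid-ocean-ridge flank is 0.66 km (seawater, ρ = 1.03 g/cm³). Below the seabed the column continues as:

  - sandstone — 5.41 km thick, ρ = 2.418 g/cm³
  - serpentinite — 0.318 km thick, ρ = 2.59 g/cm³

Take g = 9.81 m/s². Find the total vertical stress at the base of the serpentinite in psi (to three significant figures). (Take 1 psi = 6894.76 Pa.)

20800 psi

seawater: 1030 kg/m³ × 9.81 m/s² × 660 m = 6.669×10^6 Pa = 967.2 psi
sandstone: 2418 kg/m³ × 9.81 m/s² × 5410 m = 1.283×10^8 Pa = 18612 psi
serpentinite: 2590 kg/m³ × 9.81 m/s² × 318 m = 8.080×10^6 Pa = 1172 psi
Total = 967.2 + 18612 + 1172 = 20752 psi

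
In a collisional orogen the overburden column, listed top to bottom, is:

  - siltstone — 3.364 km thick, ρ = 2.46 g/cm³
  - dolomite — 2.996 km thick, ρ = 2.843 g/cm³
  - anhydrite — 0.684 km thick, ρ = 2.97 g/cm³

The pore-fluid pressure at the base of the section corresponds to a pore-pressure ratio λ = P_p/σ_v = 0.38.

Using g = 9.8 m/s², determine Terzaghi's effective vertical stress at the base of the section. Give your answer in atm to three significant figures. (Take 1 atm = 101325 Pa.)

1130 atm

Overburden (lithostatic) stress σ_v:
siltstone: 2460 kg/m³ × 9.8 m/s² × 3364 m = 8.110×10^7 Pa = 81.10 MPa
dolomite: 2843 kg/m³ × 9.8 m/s² × 2996 m = 8.347×10^7 Pa = 83.47 MPa
anhydrite: 2970 kg/m³ × 9.8 m/s² × 684 m = 1.991×10^7 Pa = 19.91 MPa
Total = 81.10 + 83.47 + 19.91 = 184.48 MPa
Pore pressure P_p = λ·σ_v = 0.38 × 184.5 MPa = 70.10 MPa
Effective stress σ' = σ_v − P_p = 184.5 − 70.10 = 114.38 MPa = 1128.8 atm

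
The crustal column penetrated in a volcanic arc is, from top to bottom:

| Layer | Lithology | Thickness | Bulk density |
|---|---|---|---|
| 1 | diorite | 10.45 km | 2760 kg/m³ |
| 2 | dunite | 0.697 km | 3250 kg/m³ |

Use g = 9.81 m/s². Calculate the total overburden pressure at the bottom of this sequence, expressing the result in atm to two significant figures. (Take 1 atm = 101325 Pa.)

diorite: 2760 kg/m³ × 9.81 m/s² × 10450 m = 2.829×10^8 Pa = 2792 atm
dunite: 3250 kg/m³ × 9.81 m/s² × 697 m = 2.222×10^7 Pa = 219.3 atm
Total = 2792 + 219.3 = 3011.7 atm

3000 atm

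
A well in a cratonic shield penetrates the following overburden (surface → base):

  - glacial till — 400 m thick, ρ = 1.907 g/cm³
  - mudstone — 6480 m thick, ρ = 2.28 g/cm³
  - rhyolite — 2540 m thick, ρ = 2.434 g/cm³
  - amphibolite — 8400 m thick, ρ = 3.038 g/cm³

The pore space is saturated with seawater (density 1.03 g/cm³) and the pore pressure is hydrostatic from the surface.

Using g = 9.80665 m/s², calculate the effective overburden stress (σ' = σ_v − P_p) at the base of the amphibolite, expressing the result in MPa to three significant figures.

Overburden (lithostatic) stress σ_v:
glacial till: 1907 kg/m³ × 9.80665 m/s² × 400 m = 7.481×10^6 Pa = 7.481 MPa
mudstone: 2280 kg/m³ × 9.80665 m/s² × 6480 m = 1.449×10^8 Pa = 144.9 MPa
rhyolite: 2434 kg/m³ × 9.80665 m/s² × 2540 m = 6.063×10^7 Pa = 60.63 MPa
amphibolite: 3038 kg/m³ × 9.80665 m/s² × 8400 m = 2.503×10^8 Pa = 250.3 MPa
Total = 7.481 + 144.9 + 60.63 + 250.3 = 463.25 MPa
Pore pressure P_p = 1030 kg/m³ × 9.80665 m/s² × 17820 m = 1.800×10^8 Pa = 180.0 MPa
Effective stress σ' = σ_v − P_p = 463.3 − 180.0 = 283.26 MPa

283 MPa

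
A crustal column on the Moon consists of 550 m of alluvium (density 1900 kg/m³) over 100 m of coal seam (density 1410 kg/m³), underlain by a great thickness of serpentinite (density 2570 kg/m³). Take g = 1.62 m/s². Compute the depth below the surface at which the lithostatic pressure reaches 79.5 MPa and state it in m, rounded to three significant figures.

Pressure at base of upper layers: 1900×1.62×550 + 1410×1.62×100 = 1.921×10^6 Pa = 1.921 MPa
Remaining pressure to be supplied by serpentinite: 7.950×10^7 − 1.921×10^6 = 7.758×10^7 Pa
Additional depth in serpentinite = 7.758×10^7 Pa / (2570 kg/m³ × 1.62 m/s²) = 18633 m
Total depth = 650 m + 18633 m = 19283 m

19300 m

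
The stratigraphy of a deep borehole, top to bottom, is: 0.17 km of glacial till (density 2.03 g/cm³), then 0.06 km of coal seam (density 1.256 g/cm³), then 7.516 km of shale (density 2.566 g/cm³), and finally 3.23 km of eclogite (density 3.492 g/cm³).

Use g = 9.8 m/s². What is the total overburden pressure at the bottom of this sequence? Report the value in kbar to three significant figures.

3.04 kbar

glacial till: 2030 kg/m³ × 9.8 m/s² × 170 m = 3.382×10^6 Pa = 0.03382 kbar
coal seam: 1256 kg/m³ × 9.8 m/s² × 60 m = 7.385×10^5 Pa = 7.385×10^-3 kbar
shale: 2566 kg/m³ × 9.8 m/s² × 7516 m = 1.890×10^8 Pa = 1.890 kbar
eclogite: 3492 kg/m³ × 9.8 m/s² × 3230 m = 1.105×10^8 Pa = 1.105 kbar
Total = 0.03382 + 7.385×10^-3 + 1.890 + 1.105 = 3.0366 kbar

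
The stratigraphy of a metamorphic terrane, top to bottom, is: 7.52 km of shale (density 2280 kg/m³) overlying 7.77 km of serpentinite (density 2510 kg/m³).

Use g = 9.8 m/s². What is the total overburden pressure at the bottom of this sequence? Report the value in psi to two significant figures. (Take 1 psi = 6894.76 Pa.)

shale: 2280 kg/m³ × 9.8 m/s² × 7520 m = 1.680×10^8 Pa = 24370 psi
serpentinite: 2510 kg/m³ × 9.8 m/s² × 7770 m = 1.911×10^8 Pa = 27721 psi
Total = 24370 + 27721 = 52091 psi

52000 psi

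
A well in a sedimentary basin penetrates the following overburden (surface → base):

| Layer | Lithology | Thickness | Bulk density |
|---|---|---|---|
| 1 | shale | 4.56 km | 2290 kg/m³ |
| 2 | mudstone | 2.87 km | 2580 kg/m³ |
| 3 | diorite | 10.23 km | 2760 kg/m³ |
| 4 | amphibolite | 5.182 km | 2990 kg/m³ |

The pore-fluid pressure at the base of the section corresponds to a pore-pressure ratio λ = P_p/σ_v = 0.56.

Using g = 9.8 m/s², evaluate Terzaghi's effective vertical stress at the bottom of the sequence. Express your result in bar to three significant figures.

Overburden (lithostatic) stress σ_v:
shale: 2290 kg/m³ × 9.8 m/s² × 4560 m = 1.023×10^8 Pa = 102.3 MPa
mudstone: 2580 kg/m³ × 9.8 m/s² × 2870 m = 7.257×10^7 Pa = 72.57 MPa
diorite: 2760 kg/m³ × 9.8 m/s² × 10230 m = 2.767×10^8 Pa = 276.7 MPa
amphibolite: 2990 kg/m³ × 9.8 m/s² × 5182 m = 1.518×10^8 Pa = 151.8 MPa
Total = 102.3 + 72.57 + 276.7 + 151.8 = 603.44 MPa
Pore pressure P_p = λ·σ_v = 0.56 × 603.4 MPa = 337.9 MPa
Effective stress σ' = σ_v − P_p = 603.4 − 337.9 = 265.52 MPa = 2655.2 bar

2660 bar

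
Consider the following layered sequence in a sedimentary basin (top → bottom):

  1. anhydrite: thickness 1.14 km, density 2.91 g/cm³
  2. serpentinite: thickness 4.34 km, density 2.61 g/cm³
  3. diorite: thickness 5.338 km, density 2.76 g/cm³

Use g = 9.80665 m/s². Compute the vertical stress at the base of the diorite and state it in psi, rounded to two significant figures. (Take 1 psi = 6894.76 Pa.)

anhydrite: 2910 kg/m³ × 9.80665 m/s² × 1140 m = 3.253×10^7 Pa = 4718 psi
serpentinite: 2610 kg/m³ × 9.80665 m/s² × 4340 m = 1.111×10^8 Pa = 16111 psi
diorite: 2760 kg/m³ × 9.80665 m/s² × 5338 m = 1.445×10^8 Pa = 20955 psi
Total = 4718 + 16111 + 20955 = 41785 psi

42000 psi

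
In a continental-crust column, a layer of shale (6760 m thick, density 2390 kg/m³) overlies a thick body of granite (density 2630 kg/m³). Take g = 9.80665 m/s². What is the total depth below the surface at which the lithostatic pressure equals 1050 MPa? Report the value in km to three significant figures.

Pressure at base of upper layers: 2390×9.80665×6760 = 1.584×10^8 Pa = 158.4 MPa
Remaining pressure to be supplied by granite: 1.050×10^9 − 1.584×10^8 = 8.916×10^8 Pa
Additional depth in granite = 8.916×10^8 Pa / (2630 kg/m³ × 9.80665 m/s²) = 34568 m
Total depth = 6760 m + 34568 m = 41328 m
= 41.328 km

41.3 km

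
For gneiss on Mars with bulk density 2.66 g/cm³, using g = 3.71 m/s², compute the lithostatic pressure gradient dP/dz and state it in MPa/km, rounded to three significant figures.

9.87 MPa/km

dP/dz = ρg = 2660 kg/m³ × 3.71 m/s² = 9868.6 Pa/m
= 9868.6 Pa/m × (1 MPa/km / 1000.0 Pa/m) = 9.8686 MPa/km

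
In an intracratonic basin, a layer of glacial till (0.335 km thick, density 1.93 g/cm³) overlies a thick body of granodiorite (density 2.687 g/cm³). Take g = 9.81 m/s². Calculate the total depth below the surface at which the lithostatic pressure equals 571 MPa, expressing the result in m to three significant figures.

Pressure at base of upper layers: 1930×9.81×335 = 6.343×10^6 Pa = 6.343 MPa
Remaining pressure to be supplied by granodiorite: 5.710×10^8 − 6.343×10^6 = 5.647×10^8 Pa
Additional depth in granodiorite = 5.647×10^8 Pa / (2687 kg/m³ × 9.81 m/s²) = 21421 m
Total depth = 335 m + 21421 m = 21756 m

21800 m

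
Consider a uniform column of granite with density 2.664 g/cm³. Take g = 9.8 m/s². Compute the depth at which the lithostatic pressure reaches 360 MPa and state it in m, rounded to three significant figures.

13800 m

h = P/(ρg) = 360 MPa / (2664 kg/m³ × 9.8 m/s²) = 3.600×10^8 Pa / 26107 Pa/m = 13789 m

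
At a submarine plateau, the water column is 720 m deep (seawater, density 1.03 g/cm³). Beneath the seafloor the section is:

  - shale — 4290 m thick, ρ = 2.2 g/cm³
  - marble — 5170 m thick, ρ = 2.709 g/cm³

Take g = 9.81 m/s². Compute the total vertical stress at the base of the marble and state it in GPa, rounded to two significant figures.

seawater: 1030 kg/m³ × 9.81 m/s² × 720 m = 7.275×10^6 Pa = 7.275×10^-3 GPa
shale: 2200 kg/m³ × 9.81 m/s² × 4290 m = 9.259×10^7 Pa = 0.09259 GPa
marble: 2709 kg/m³ × 9.81 m/s² × 5170 m = 1.374×10^8 Pa = 0.1374 GPa
Total = 7.275×10^-3 + 0.09259 + 0.1374 = 0.23726 GPa

0.24 GPa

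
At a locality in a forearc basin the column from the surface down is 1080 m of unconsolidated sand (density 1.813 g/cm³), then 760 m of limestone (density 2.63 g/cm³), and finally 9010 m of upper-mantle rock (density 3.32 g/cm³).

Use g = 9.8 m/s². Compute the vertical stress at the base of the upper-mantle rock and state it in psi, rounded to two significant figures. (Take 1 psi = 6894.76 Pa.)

48000 psi

unconsolidated sand: 1813 kg/m³ × 9.8 m/s² × 1080 m = 1.919×10^7 Pa = 2783 psi
limestone: 2630 kg/m³ × 9.8 m/s² × 760 m = 1.959×10^7 Pa = 2841 psi
upper-mantle rock: 3320 kg/m³ × 9.8 m/s² × 9010 m = 2.931×10^8 Pa = 42518 psi
Total = 2783 + 2841 + 42518 = 48142 psi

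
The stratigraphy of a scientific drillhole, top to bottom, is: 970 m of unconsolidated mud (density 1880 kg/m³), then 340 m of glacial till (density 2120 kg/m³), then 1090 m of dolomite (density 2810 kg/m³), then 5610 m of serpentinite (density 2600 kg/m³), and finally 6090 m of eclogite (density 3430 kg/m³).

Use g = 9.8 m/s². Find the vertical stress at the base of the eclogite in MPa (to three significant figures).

403 MPa

unconsolidated mud: 1880 kg/m³ × 9.8 m/s² × 970 m = 1.787×10^7 Pa = 17.87 MPa
glacial till: 2120 kg/m³ × 9.8 m/s² × 340 m = 7.064×10^6 Pa = 7.064 MPa
dolomite: 2810 kg/m³ × 9.8 m/s² × 1090 m = 3.002×10^7 Pa = 30.02 MPa
serpentinite: 2600 kg/m³ × 9.8 m/s² × 5610 m = 1.429×10^8 Pa = 142.9 MPa
eclogite: 3430 kg/m³ × 9.8 m/s² × 6090 m = 2.047×10^8 Pa = 204.7 MPa
Total = 17.87 + 7.064 + 30.02 + 142.9 + 204.7 = 402.60 MPa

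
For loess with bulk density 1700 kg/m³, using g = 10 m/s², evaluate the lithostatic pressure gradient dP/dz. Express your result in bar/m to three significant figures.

dP/dz = ρg = 1700 kg/m³ × 10 m/s² = 17000 Pa/m
= 17000 Pa/m × (1 bar/m / 1.0000×10^5 Pa/m) = 0.17000 bar/m

0.170 bar/m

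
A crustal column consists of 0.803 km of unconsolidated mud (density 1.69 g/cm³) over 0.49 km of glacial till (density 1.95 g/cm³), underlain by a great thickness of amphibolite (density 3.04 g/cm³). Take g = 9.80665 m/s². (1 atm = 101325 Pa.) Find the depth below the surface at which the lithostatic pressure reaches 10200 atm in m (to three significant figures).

35200 m

Pressure at base of upper layers: 1690×9.80665×803 + 1950×9.80665×490 = 2.268×10^7 Pa = 223.8 atm
Remaining pressure to be supplied by amphibolite: 1.034×10^9 − 2.268×10^7 = 1.011×10^9 Pa
Additional depth in amphibolite = 1.011×10^9 Pa / (3040 kg/m³ × 9.80665 m/s²) = 33907 m
Total depth = 1293 m + 33907 m = 35200 m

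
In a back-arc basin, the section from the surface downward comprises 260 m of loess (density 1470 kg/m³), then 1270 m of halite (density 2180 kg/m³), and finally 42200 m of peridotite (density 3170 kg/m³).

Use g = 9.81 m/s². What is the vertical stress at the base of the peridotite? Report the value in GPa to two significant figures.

1.3 GPa

loess: 1470 kg/m³ × 9.81 m/s² × 260 m = 3.749×10^6 Pa = 3.749×10^-3 GPa
halite: 2180 kg/m³ × 9.81 m/s² × 1270 m = 2.716×10^7 Pa = 0.02716 GPa
peridotite: 3170 kg/m³ × 9.81 m/s² × 42200 m = 1.312×10^9 Pa = 1.312 GPa
Total = 3.749×10^-3 + 0.02716 + 1.312 = 1.3432 GPa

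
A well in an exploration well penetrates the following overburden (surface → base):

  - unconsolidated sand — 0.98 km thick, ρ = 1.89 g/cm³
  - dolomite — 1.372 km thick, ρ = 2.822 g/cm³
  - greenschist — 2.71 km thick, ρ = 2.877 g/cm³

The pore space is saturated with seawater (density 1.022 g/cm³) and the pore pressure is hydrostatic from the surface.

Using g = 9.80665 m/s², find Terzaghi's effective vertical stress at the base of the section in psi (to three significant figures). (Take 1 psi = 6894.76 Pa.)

Overburden (lithostatic) stress σ_v:
unconsolidated sand: 1890 kg/m³ × 9.80665 m/s² × 980 m = 1.816×10^7 Pa = 18.16 MPa
dolomite: 2822 kg/m³ × 9.80665 m/s² × 1372 m = 3.797×10^7 Pa = 37.97 MPa
greenschist: 2877 kg/m³ × 9.80665 m/s² × 2710 m = 7.646×10^7 Pa = 76.46 MPa
Total = 18.16 + 37.97 + 76.46 = 132.59 MPa
Pore pressure P_p = 1022 kg/m³ × 9.80665 m/s² × 5062 m = 5.073×10^7 Pa = 50.73 MPa
Effective stress σ' = σ_v − P_p = 132.6 − 50.73 = 81.859 MPa = 11873 psi

11900 psi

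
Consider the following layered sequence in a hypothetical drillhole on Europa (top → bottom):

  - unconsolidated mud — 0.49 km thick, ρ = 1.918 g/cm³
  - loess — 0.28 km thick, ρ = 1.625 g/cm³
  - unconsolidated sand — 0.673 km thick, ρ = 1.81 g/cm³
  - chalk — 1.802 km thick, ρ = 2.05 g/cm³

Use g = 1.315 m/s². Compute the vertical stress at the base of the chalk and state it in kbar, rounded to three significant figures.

unconsolidated mud: 1918 kg/m³ × 1.315 m/s² × 490 m = 1.236×10^6 Pa = 0.01236 kbar
loess: 1625 kg/m³ × 1.315 m/s² × 280 m = 5.983×10^5 Pa = 5.983×10^-3 kbar
unconsolidated sand: 1810 kg/m³ × 1.315 m/s² × 673 m = 1.602×10^6 Pa = 0.01602 kbar
chalk: 2050 kg/m³ × 1.315 m/s² × 1802 m = 4.858×10^6 Pa = 0.04858 kbar
Total = 0.01236 + 5.983×10^-3 + 0.01602 + 0.04858 = 0.082938 kbar

0.0829 kbar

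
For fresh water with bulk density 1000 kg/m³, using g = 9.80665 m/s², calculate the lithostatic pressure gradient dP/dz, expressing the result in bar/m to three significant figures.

dP/dz = ρg = 1000 kg/m³ × 9.80665 m/s² = 9806.6 Pa/m
= 9806.6 Pa/m × (1 bar/m / 1.0000×10^5 Pa/m) = 0.098067 bar/m

0.0981 bar/m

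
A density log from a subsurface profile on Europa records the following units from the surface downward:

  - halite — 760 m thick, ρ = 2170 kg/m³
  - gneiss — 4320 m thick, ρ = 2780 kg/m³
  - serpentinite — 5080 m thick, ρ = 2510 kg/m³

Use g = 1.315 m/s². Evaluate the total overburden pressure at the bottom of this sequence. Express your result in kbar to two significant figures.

halite: 2170 kg/m³ × 1.315 m/s² × 760 m = 2.169×10^6 Pa = 0.02169 kbar
gneiss: 2780 kg/m³ × 1.315 m/s² × 4320 m = 1.579×10^7 Pa = 0.1579 kbar
serpentinite: 2510 kg/m³ × 1.315 m/s² × 5080 m = 1.677×10^7 Pa = 0.1677 kbar
Total = 0.02169 + 0.1579 + 0.1677 = 0.34729 kbar

0.35 kbar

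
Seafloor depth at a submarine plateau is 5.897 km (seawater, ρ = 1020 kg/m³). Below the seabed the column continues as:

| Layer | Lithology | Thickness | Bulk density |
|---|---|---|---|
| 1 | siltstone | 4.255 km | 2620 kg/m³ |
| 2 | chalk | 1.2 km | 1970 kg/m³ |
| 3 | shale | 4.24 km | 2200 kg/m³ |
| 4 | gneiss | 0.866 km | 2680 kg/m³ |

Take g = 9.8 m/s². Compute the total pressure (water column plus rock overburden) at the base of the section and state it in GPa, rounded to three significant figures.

seawater: 1020 kg/m³ × 9.8 m/s² × 5897 m = 5.895×10^7 Pa = 0.05895 GPa
siltstone: 2620 kg/m³ × 9.8 m/s² × 4255 m = 1.093×10^8 Pa = 0.1093 GPa
chalk: 1970 kg/m³ × 9.8 m/s² × 1200 m = 2.317×10^7 Pa = 0.02317 GPa
shale: 2200 kg/m³ × 9.8 m/s² × 4240 m = 9.141×10^7 Pa = 0.09141 GPa
gneiss: 2680 kg/m³ × 9.8 m/s² × 866 m = 2.274×10^7 Pa = 0.02274 GPa
Total = 0.05895 + 0.1093 + 0.02317 + 0.09141 + 0.02274 = 0.30552 GPa

0.306 GPa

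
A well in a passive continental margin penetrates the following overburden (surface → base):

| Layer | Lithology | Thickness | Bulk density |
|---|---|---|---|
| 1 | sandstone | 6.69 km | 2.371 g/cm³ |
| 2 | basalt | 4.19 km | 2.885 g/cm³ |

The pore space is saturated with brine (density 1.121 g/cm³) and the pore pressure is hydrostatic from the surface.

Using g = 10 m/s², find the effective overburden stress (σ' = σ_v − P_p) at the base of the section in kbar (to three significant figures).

Overburden (lithostatic) stress σ_v:
sandstone: 2371 kg/m³ × 10 m/s² × 6690 m = 1.586×10^8 Pa = 158.6 MPa
basalt: 2885 kg/m³ × 10 m/s² × 4190 m = 1.209×10^8 Pa = 120.9 MPa
Total = 158.6 + 120.9 = 279.50 MPa
Pore pressure P_p = 1121 kg/m³ × 10 m/s² × 10880 m = 1.220×10^8 Pa = 122.0 MPa
Effective stress σ' = σ_v − P_p = 279.5 − 122.0 = 157.54 MPa = 1.5754 kbar

1.58 kbar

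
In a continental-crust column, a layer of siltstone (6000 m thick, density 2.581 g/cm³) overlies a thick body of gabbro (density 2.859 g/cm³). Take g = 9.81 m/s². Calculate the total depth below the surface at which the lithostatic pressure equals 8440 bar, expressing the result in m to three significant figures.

Pressure at base of upper layers: 2581×9.81×6000 = 1.519×10^8 Pa = 1519 bar
Remaining pressure to be supplied by gabbro: 8.440×10^8 − 1.519×10^8 = 6.921×10^8 Pa
Additional depth in gabbro = 6.921×10^8 Pa / (2859 kg/m³ × 9.81 m/s²) = 24676 m
Total depth = 6000 m + 24676 m = 30676 m

30700 m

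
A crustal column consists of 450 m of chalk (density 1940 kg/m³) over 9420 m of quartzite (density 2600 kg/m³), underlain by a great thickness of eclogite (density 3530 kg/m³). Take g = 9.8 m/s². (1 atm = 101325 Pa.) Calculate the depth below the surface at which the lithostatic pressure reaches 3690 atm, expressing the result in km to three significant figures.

13.5 km

Pressure at base of upper layers: 1940×9.8×450 + 2600×9.8×9420 = 2.486×10^8 Pa = 2453 atm
Remaining pressure to be supplied by eclogite: 3.739×10^8 − 2.486×10^8 = 1.253×10^8 Pa
Additional depth in eclogite = 1.253×10^8 Pa / (3530 kg/m³ × 9.8 m/s²) = 3622.4 m
Total depth = 9870 m + 3622.4 m = 13492 m
= 13.492 km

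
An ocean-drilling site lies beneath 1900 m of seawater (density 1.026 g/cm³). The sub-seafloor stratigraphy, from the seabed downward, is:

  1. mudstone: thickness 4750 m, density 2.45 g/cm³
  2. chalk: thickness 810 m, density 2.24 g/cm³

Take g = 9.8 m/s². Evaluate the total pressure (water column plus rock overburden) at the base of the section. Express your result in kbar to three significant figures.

1.51 kbar

seawater: 1026 kg/m³ × 9.8 m/s² × 1900 m = 1.910×10^7 Pa = 0.1910 kbar
mudstone: 2450 kg/m³ × 9.8 m/s² × 4750 m = 1.140×10^8 Pa = 1.140 kbar
chalk: 2240 kg/m³ × 9.8 m/s² × 810 m = 1.778×10^7 Pa = 0.1778 kbar
Total = 0.1910 + 1.140 + 0.1778 = 1.5093 kbar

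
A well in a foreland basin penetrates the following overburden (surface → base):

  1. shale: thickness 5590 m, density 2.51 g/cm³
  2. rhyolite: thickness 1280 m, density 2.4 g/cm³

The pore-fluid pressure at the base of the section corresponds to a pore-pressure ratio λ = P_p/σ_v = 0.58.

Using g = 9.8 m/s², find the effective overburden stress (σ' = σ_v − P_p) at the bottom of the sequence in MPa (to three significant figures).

Overburden (lithostatic) stress σ_v:
shale: 2510 kg/m³ × 9.8 m/s² × 5590 m = 1.375×10^8 Pa = 137.5 MPa
rhyolite: 2400 kg/m³ × 9.8 m/s² × 1280 m = 3.011×10^7 Pa = 30.11 MPa
Total = 137.5 + 30.11 = 167.61 MPa
Pore pressure P_p = λ·σ_v = 0.58 × 167.6 MPa = 97.21 MPa
Effective stress σ' = σ_v − P_p = 167.6 − 97.21 = 70.396 MPa

70.4 MPa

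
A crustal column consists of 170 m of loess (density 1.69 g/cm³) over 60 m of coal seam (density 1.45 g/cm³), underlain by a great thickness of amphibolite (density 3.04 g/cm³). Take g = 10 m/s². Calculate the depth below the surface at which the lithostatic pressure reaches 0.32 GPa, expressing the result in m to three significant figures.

Pressure at base of upper layers: 1690×10×170 + 1450×10×60 = 3.743×10^6 Pa = 3.743×10^-3 GPa
Remaining pressure to be supplied by amphibolite: 3.200×10^8 − 3.743×10^6 = 3.163×10^8 Pa
Additional depth in amphibolite = 3.163×10^8 Pa / (3040 kg/m³ × 10 m/s²) = 10403 m
Total depth = 230 m + 10403 m = 10633 m

10600 m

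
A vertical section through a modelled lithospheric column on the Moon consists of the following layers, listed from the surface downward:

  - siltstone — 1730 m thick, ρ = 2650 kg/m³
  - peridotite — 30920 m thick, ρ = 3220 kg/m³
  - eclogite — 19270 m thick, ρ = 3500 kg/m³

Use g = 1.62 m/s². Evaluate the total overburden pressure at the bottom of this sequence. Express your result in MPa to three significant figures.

siltstone: 2650 kg/m³ × 1.62 m/s² × 1730 m = 7.427×10^6 Pa = 7.427 MPa
peridotite: 3220 kg/m³ × 1.62 m/s² × 30920 m = 1.613×10^8 Pa = 161.3 MPa
eclogite: 3500 kg/m³ × 1.62 m/s² × 19270 m = 1.093×10^8 Pa = 109.3 MPa
Total = 7.427 + 161.3 + 109.3 = 277.98 MPa

278 MPa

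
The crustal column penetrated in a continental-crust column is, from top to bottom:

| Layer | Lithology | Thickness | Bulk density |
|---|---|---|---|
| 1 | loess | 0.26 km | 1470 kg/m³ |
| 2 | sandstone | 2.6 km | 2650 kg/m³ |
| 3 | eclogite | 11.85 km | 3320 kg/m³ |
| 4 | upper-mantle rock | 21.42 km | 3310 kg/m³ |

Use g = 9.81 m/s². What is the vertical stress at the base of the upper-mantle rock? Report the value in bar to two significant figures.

12000 bar

loess: 1470 kg/m³ × 9.81 m/s² × 260 m = 3.749×10^6 Pa = 37.49 bar
sandstone: 2650 kg/m³ × 9.81 m/s² × 2600 m = 6.759×10^7 Pa = 675.9 bar
eclogite: 3320 kg/m³ × 9.81 m/s² × 11850 m = 3.859×10^8 Pa = 3859 bar
upper-mantle rock: 3310 kg/m³ × 9.81 m/s² × 21420 m = 6.955×10^8 Pa = 6955 bar
Total = 37.49 + 675.9 + 3859 + 6955 = 11528 bar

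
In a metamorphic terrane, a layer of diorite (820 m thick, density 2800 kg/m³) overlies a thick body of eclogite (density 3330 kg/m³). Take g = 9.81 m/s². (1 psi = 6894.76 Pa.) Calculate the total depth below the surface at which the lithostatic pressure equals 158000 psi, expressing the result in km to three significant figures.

Pressure at base of upper layers: 2800×9.81×820 = 2.252×10^7 Pa = 3267 psi
Remaining pressure to be supplied by eclogite: 1.089×10^9 − 2.252×10^7 = 1.067×10^9 Pa
Additional depth in eclogite = 1.067×10^9 Pa / (3330 kg/m³ × 9.81 m/s²) = 32658 m
Total depth = 820 m + 32658 m = 33478 m
= 33.478 km

33.5 km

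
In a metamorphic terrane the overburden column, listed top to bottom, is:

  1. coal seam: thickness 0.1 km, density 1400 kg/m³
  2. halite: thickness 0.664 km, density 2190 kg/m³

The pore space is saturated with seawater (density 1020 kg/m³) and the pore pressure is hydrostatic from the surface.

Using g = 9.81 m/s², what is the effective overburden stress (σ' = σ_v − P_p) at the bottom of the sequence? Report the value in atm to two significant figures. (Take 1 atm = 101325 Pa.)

Overburden (lithostatic) stress σ_v:
coal seam: 1400 kg/m³ × 9.81 m/s² × 100 m = 1.373×10^6 Pa = 1.373 MPa
halite: 2190 kg/m³ × 9.81 m/s² × 664 m = 1.427×10^7 Pa = 14.27 MPa
Total = 1.373 + 14.27 = 15.639 MPa
Pore pressure P_p = 1020 kg/m³ × 9.81 m/s² × 764 m = 7.645×10^6 Pa = 7.645 MPa
Effective stress σ' = σ_v − P_p = 15.64 − 7.645 = 7.9940 MPa = 78.894 atm

79 atm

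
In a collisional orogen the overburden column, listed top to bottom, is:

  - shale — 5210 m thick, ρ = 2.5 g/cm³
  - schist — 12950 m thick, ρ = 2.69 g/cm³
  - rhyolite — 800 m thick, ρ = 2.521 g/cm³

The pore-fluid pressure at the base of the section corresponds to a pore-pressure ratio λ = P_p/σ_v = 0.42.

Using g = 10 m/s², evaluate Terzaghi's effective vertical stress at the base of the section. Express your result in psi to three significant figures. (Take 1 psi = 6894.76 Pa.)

42000 psi

Overburden (lithostatic) stress σ_v:
shale: 2500 kg/m³ × 10 m/s² × 5210 m = 1.302×10^8 Pa = 130.2 MPa
schist: 2690 kg/m³ × 10 m/s² × 12950 m = 3.484×10^8 Pa = 348.4 MPa
rhyolite: 2521 kg/m³ × 10 m/s² × 800 m = 2.017×10^7 Pa = 20.17 MPa
Total = 130.2 + 348.4 + 20.17 = 498.77 MPa
Pore pressure P_p = λ·σ_v = 0.42 × 498.8 MPa = 209.5 MPa
Effective stress σ' = σ_v − P_p = 498.8 − 209.5 = 289.29 MPa = 41958 psi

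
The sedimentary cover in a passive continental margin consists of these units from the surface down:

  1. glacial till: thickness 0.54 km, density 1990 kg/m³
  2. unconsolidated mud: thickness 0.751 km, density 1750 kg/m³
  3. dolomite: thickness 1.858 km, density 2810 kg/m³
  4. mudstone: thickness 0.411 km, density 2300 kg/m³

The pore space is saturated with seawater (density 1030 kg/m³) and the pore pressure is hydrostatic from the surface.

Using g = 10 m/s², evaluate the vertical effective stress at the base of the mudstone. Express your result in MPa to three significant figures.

48.9 MPa

Overburden (lithostatic) stress σ_v:
glacial till: 1990 kg/m³ × 10 m/s² × 540 m = 1.075×10^7 Pa = 10.75 MPa
unconsolidated mud: 1750 kg/m³ × 10 m/s² × 751 m = 1.314×10^7 Pa = 13.14 MPa
dolomite: 2810 kg/m³ × 10 m/s² × 1858 m = 5.221×10^7 Pa = 52.21 MPa
mudstone: 2300 kg/m³ × 10 m/s² × 411 m = 9.453×10^6 Pa = 9.453 MPa
Total = 10.75 + 13.14 + 52.21 + 9.453 = 85.551 MPa
Pore pressure P_p = 1030 kg/m³ × 10 m/s² × 3560 m = 3.667×10^7 Pa = 36.67 MPa
Effective stress σ' = σ_v − P_p = 85.55 − 36.67 = 48.883 MPa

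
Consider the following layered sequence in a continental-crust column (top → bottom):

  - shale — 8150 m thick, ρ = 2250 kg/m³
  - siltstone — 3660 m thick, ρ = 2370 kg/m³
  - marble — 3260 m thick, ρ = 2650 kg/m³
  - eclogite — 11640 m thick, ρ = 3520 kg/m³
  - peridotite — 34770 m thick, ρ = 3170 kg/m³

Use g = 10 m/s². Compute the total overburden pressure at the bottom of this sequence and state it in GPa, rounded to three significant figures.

1.87 GPa

shale: 2250 kg/m³ × 10 m/s² × 8150 m = 1.834×10^8 Pa = 0.1834 GPa
siltstone: 2370 kg/m³ × 10 m/s² × 3660 m = 8.674×10^7 Pa = 0.08674 GPa
marble: 2650 kg/m³ × 10 m/s² × 3260 m = 8.639×10^7 Pa = 0.08639 GPa
eclogite: 3520 kg/m³ × 10 m/s² × 11640 m = 4.097×10^8 Pa = 0.4097 GPa
peridotite: 3170 kg/m³ × 10 m/s² × 34770 m = 1.102×10^9 Pa = 1.102 GPa
Total = 0.1834 + 0.08674 + 0.08639 + 0.4097 + 1.102 = 1.8684 GPa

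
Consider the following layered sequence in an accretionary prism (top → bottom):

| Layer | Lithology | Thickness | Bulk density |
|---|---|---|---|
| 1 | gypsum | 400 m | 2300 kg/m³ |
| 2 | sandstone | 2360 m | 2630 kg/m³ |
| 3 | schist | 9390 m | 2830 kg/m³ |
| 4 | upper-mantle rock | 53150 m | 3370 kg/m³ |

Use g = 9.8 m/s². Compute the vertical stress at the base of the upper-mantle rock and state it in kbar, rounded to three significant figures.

gypsum: 2300 kg/m³ × 9.8 m/s² × 400 m = 9.016×10^6 Pa = 0.09016 kbar
sandstone: 2630 kg/m³ × 9.8 m/s² × 2360 m = 6.083×10^7 Pa = 0.6083 kbar
schist: 2830 kg/m³ × 9.8 m/s² × 9390 m = 2.604×10^8 Pa = 2.604 kbar
upper-mantle rock: 3370 kg/m³ × 9.8 m/s² × 53150 m = 1.755×10^9 Pa = 17.55 kbar
Total = 0.09016 + 0.6083 + 2.604 + 17.55 = 20.856 kbar

20.9 kbar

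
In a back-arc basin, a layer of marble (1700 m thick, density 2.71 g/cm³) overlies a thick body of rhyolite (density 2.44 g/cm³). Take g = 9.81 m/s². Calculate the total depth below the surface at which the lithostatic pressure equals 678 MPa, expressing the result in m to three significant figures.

Pressure at base of upper layers: 2710×9.81×1700 = 4.519×10^7 Pa = 45.19 MPa
Remaining pressure to be supplied by rhyolite: 6.780×10^8 − 4.519×10^7 = 6.328×10^8 Pa
Additional depth in rhyolite = 6.328×10^8 Pa / (2440 kg/m³ × 9.81 m/s²) = 26437 m
Total depth = 1700 m + 26437 m = 28137 m

28100 m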